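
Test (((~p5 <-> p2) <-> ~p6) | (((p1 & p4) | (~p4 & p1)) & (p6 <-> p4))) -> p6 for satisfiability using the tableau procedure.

Satisfiable

Initial set: {((((~p5 <-> p2) <-> ~p6) | (((p1 & p4) | (~p4 & p1)) & (p6 <-> p4))) -> p6)}.
((((~p5 <-> p2) <-> ~p6) | (((p1 & p4) | (~p4 & p1)) & (p6 <-> p4))) -> p6): β-rule — branch into ~(((~p5 <-> p2) <-> ~p6) | (((p1 & p4) | (~p4 & p1)) & (p6 <-> p4)))  //  p6.
  branch 1 (add ~(((~p5 <-> p2) <-> ~p6) | (((p1 & p4) | (~p4 & p1)) & (p6 <-> p4)))):
    ~(((~p5 <-> p2) <-> ~p6) | (((p1 & p4) | (~p4 & p1)) & (p6 <-> p4))): α-rule — add ~((~p5 <-> p2) <-> ~p6), ~(((p1 & p4) | (~p4 & p1)) & (p6 <-> p4)).
    ~((~p5 <-> p2) <-> ~p6): β-rule — branch into (~p5 <-> p2), ~~p6  //  ~(~p5 <-> p2), ~p6.
      branch 1.1 (add (~p5 <-> p2), ~~p6):
        ~(((p1 & p4) | (~p4 & p1)) & (p6 <-> p4)): β-rule — branch into ~((p1 & p4) | (~p4 & p1))  //  ~(p6 <-> p4).
          branch 1.1.1 (add ~((p1 & p4) | (~p4 & p1))):
            ~((p1 & p4) | (~p4 & p1)): α-rule — add ~(p1 & p4), ~(~p4 & p1).
            (~p5 <-> p2): β-rule — branch into ~p5, p2  //  ~~p5, ~p2.
              branch 1.1.1.1 (add ~p5, p2):
                ~(p1 & p4): β-rule — branch into ~p1  //  ~p4.
                  branch 1.1.1.1.1 (add ~p1):
                    ~(~p4 & p1): β-rule — branch into ~~p4  //  ~p1.
                      branch 1.1.1.1.1.1 (add ~~p4):
                        ○ open, literals {p1=false, p2=true, p4=true, p5=false, p6=true}.
                      branch 1.1.1.1.1.2 (add ~p1):
                        ○ open, literals {p1=false, p2=true, p5=false, p6=true}.
                  branch 1.1.1.1.2 (add ~p4):
                    ~(~p4 & p1): β-rule — branch into ~~p4  //  ~p1.
                      branch 1.1.1.1.2.1 (add ~~p4):
                        × closes — contains both p4 and ~p4.
                      branch 1.1.1.1.2.2 (add ~p1):
                        ○ open, literals {p1=false, p2=true, p4=false, p5=false, p6=true}.
              branch 1.1.1.2 (add ~~p5, ~p2):
                ~(p1 & p4): β-rule — branch into ~p1  //  ~p4.
                  branch 1.1.1.2.1 (add ~p1):
                    ~(~p4 & p1): β-rule — branch into ~~p4  //  ~p1.
                      branch 1.1.1.2.1.1 (add ~~p4):
                        ○ open, literals {p1=false, p2=false, p4=true, p5=true, p6=true}.
                      branch 1.1.1.2.1.2 (add ~p1):
                        ○ open, literals {p1=false, p2=false, p5=true, p6=true}.
                  branch 1.1.1.2.2 (add ~p4):
                    ~(~p4 & p1): β-rule — branch into ~~p4  //  ~p1.
                      branch 1.1.1.2.2.1 (add ~~p4):
                        × closes — contains both p4 and ~p4.
                      branch 1.1.1.2.2.2 (add ~p1):
                        ○ open, literals {p1=false, p2=false, p4=false, p5=true, p6=true}.
          branch 1.1.2 (add ~(p6 <-> p4)):
            (~p5 <-> p2): β-rule — branch into ~p5, p2  //  ~~p5, ~p2.
              branch 1.1.2.1 (add ~p5, p2):
                ~(p6 <-> p4): β-rule — branch into p6, ~p4  //  ~p6, p4.
                  branch 1.1.2.1.1 (add p6, ~p4):
                    ○ open, literals {p2=true, p4=false, p5=false, p6=true}.
                  branch 1.1.2.1.2 (add ~p6, p4):
                    × closes — contains both p6 and ~p6.
              branch 1.1.2.2 (add ~~p5, ~p2):
                ~(p6 <-> p4): β-rule — branch into p6, ~p4  //  ~p6, p4.
                  branch 1.1.2.2.1 (add p6, ~p4):
                    ○ open, literals {p2=false, p4=false, p5=true, p6=true}.
                  branch 1.1.2.2.2 (add ~p6, p4):
                    × closes — contains both p6 and ~p6.
      branch 1.2 (add ~(~p5 <-> p2), ~p6):
        ~(((p1 & p4) | (~p4 & p1)) & (p6 <-> p4)): β-rule — branch into ~((p1 & p4) | (~p4 & p1))  //  ~(p6 <-> p4).
          branch 1.2.1 (add ~((p1 & p4) | (~p4 & p1))):
            ~((p1 & p4) | (~p4 & p1)): α-rule — add ~(p1 & p4), ~(~p4 & p1).
            ~(~p5 <-> p2): β-rule — branch into ~p5, ~p2  //  ~~p5, p2.
              branch 1.2.1.1 (add ~p5, ~p2):
                ~(p1 & p4): β-rule — branch into ~p1  //  ~p4.
                  branch 1.2.1.1.1 (add ~p1):
                    ~(~p4 & p1): β-rule — branch into ~~p4  //  ~p1.
                      branch 1.2.1.1.1.1 (add ~~p4):
                        ○ open, literals {p1=false, p2=false, p4=true, p5=false, p6=false}.
                      branch 1.2.1.1.1.2 (add ~p1):
                        ○ open, literals {p1=false, p2=false, p5=false, p6=false}.
                  branch 1.2.1.1.2 (add ~p4):
                    ~(~p4 & p1): β-rule — branch into ~~p4  //  ~p1.
                      branch 1.2.1.1.2.1 (add ~~p4):
                        × closes — contains both p4 and ~p4.
                      branch 1.2.1.1.2.2 (add ~p1):
                        ○ open, literals {p1=false, p2=false, p4=false, p5=false, p6=false}.
              branch 1.2.1.2 (add ~~p5, p2):
                ~(p1 & p4): β-rule — branch into ~p1  //  ~p4.
                  branch 1.2.1.2.1 (add ~p1):
                    ~(~p4 & p1): β-rule — branch into ~~p4  //  ~p1.
                      branch 1.2.1.2.1.1 (add ~~p4):
                        ○ open, literals {p1=false, p2=true, p4=true, p5=true, p6=false}.
                      branch 1.2.1.2.1.2 (add ~p1):
                        ○ open, literals {p1=false, p2=true, p5=true, p6=false}.
                  branch 1.2.1.2.2 (add ~p4):
                    ~(~p4 & p1): β-rule — branch into ~~p4  //  ~p1.
                      branch 1.2.1.2.2.1 (add ~~p4):
                        × closes — contains both p4 and ~p4.
                      branch 1.2.1.2.2.2 (add ~p1):
                        ○ open, literals {p1=false, p2=true, p4=false, p5=true, p6=false}.
          branch 1.2.2 (add ~(p6 <-> p4)):
            ~(~p5 <-> p2): β-rule — branch into ~p5, ~p2  //  ~~p5, p2.
              branch 1.2.2.1 (add ~p5, ~p2):
                ~(p6 <-> p4): β-rule — branch into p6, ~p4  //  ~p6, p4.
                  branch 1.2.2.1.1 (add p6, ~p4):
                    × closes — contains both p6 and ~p6.
                  branch 1.2.2.1.2 (add ~p6, p4):
                    ○ open, literals {p2=false, p4=true, p5=false, p6=false}.
              branch 1.2.2.2 (add ~~p5, p2):
                ~(p6 <-> p4): β-rule — branch into p6, ~p4  //  ~p6, p4.
                  branch 1.2.2.2.1 (add p6, ~p4):
                    × closes — contains both p6 and ~p6.
                  branch 1.2.2.2.2 (add ~p6, p4):
                    ○ open, literals {p2=true, p4=true, p5=true, p6=false}.
  branch 2 (add p6):
    ○ open, literals {p6=true}.
8 branches closed, 17 open.
An open branch gives a satisfying assignment: p1=false, p2=true, p4=true, p5=false, p6=true.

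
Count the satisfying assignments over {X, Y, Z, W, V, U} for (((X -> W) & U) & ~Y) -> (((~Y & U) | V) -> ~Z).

Initial set: {((((X -> W) & U) & ~Y) -> (((~Y & U) | V) -> ~Z))}.
((((X -> W) & U) & ~Y) -> (((~Y & U) | V) -> ~Z)): β-rule — branch into ~(((X -> W) & U) & ~Y)  //  (((~Y & U) | V) -> ~Z).
  branch 1 (add ~(((X -> W) & U) & ~Y)):
    ~(((X -> W) & U) & ~Y): β-rule — branch into ~((X -> W) & U)  //  ~~Y.
      branch 1.1 (add ~((X -> W) & U)):
        ~((X -> W) & U): β-rule — branch into ~(X -> W)  //  ~U.
          branch 1.1.1 (add ~(X -> W)):
            ~(X -> W): α-rule — add X, ~W.
            ○ open, literals {W=F, X=T}.
          branch 1.1.2 (add ~U):
            ○ open, literals {U=F}.
      branch 1.2 (add ~~Y):
        ○ open, literals {Y=T}.
  branch 2 (add (((~Y & U) | V) -> ~Z)):
    (((~Y & U) | V) -> ~Z): β-rule — branch into ~((~Y & U) | V)  //  ~Z.
      branch 2.1 (add ~((~Y & U) | V)):
        ~((~Y & U) | V): α-rule — add ~(~Y & U), ~V.
        ~(~Y & U): β-rule — branch into ~~Y  //  ~U.
          branch 2.1.1 (add ~~Y):
            ○ open, literals {V=F, Y=T}.
          branch 2.1.2 (add ~U):
            ○ open, literals {U=F, V=F}.
      branch 2.2 (add ~Z):
        ○ open, literals {Z=F}.
0 branches closed, 6 open.
Each open branch fixes some atoms; the unmentioned ones are free. Counting distinct full assignments: branch {W=F, X=T} (Y, Z, V, U) contributes 16 new; branch {U=F} (X, Y, Z, W, V) contributes 24 new; branch {Y=T} (X, Z, W, V, U) contributes 12 new; branch {V=F, Y=T} (X, Z, W, U) contributes 0 new; branch {U=F, V=F} (X, Y, Z, W) contributes 0 new; branch {Z=F} (X, Y, W, V, U) contributes 6 new. Total: 58.

58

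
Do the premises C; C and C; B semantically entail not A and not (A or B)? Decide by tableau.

No

Initial set: {C; (C and C); B; not (not A and not (A or B))}.
(C and C): α-rule — add C, C.
not (not A and not (A or B)): β-rule — branch into not not A  //  not not (A or B).
  branch 1 (add not not A):
    ○ open, literals {A=1, B=1, C=1}.
  branch 2 (add not not (A or B)):
    not not (A or B): β-rule — branch into A  //  B.
      branch 2.1 (add A):
        ○ open, literals {A=1, B=1, C=1}.
      branch 2.2 (add B):
        ○ open, literals {B=1, C=1}.
0 branches closed, 3 open.
An open branch gives a countermodel: A=1, B=1, C=1 (unmentioned atoms arbitrary); the premises hold there but the conclusion fails.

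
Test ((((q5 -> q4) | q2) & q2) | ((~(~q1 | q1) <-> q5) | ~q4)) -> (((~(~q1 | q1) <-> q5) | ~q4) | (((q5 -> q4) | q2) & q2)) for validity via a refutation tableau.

Assume the negation and expand:
Initial set: {F (((((q5 -> q4) | q2) & q2) | ((~(~q1 | q1) <-> q5) | ~q4)) -> (((~(~q1 | q1) <-> q5) | ~q4) | (((q5 -> q4) | q2) & q2)))}.
F (((((q5 -> q4) | q2) & q2) | ((~(~q1 | q1) <-> q5) | ~q4)) -> (((~(~q1 | q1) <-> q5) | ~q4) | (((q5 -> q4) | q2) & q2))): α-rule — add T ((((q5 -> q4) | q2) & q2) | ((~(~q1 | q1) <-> q5) | ~q4)), F (((~(~q1 | q1) <-> q5) | ~q4) | (((q5 -> q4) | q2) & q2)).
F (((~(~q1 | q1) <-> q5) | ~q4) | (((q5 -> q4) | q2) & q2)): α-rule — add F ((~(~q1 | q1) <-> q5) | ~q4), F (((q5 -> q4) | q2) & q2).
F ((~(~q1 | q1) <-> q5) | ~q4): α-rule — add F (~(~q1 | q1) <-> q5), F ~q4.
T ((((q5 -> q4) | q2) & q2) | ((~(~q1 | q1) <-> q5) | ~q4)): β-rule — branch into T (((q5 -> q4) | q2) & q2)  //  T ((~(~q1 | q1) <-> q5) | ~q4).
  branch 1 (add T (((q5 -> q4) | q2) & q2)):
    T (((q5 -> q4) | q2) & q2): α-rule — add T ((q5 -> q4) | q2), T q2.
    F (((q5 -> q4) | q2) & q2): β-rule — branch into F ((q5 -> q4) | q2)  //  F q2.
      branch 1.1 (add F ((q5 -> q4) | q2)):
        F ((q5 -> q4) | q2): α-rule — add F (q5 -> q4), F q2.
        × closes — contains both q2 and ~q2.
      branch 1.2 (add F q2):
        × closes — contains both q2 and ~q2.
  branch 2 (add T ((~(~q1 | q1) <-> q5) | ~q4)):
    F (((q5 -> q4) | q2) & q2): β-rule — branch into F ((q5 -> q4) | q2)  //  F q2.
      branch 2.1 (add F ((q5 -> q4) | q2)):
        F ((q5 -> q4) | q2): α-rule — add F (q5 -> q4), F q2.
        F (q5 -> q4): α-rule — add T q5, F q4.
        × closes — contains both q4 and ~q4.
      branch 2.2 (add F q2):
        F (~(~q1 | q1) <-> q5): β-rule — branch into T ~(~q1 | q1), F q5  //  F ~(~q1 | q1), T q5.
          branch 2.2.1 (add T ~(~q1 | q1), F q5):
            T ~(~q1 | q1): α-rule — add F ~q1, F q1.
            × closes — contains both q1 and ~q1.
          branch 2.2.2 (add F ~(~q1 | q1), T q5):
            T ((~(~q1 | q1) <-> q5) | ~q4): β-rule — branch into T (~(~q1 | q1) <-> q5)  //  T ~q4.
              branch 2.2.2.1 (add T (~(~q1 | q1) <-> q5)):
                F ~(~q1 | q1): β-rule — branch into T ~q1  //  T q1.
                  branch 2.2.2.1.1 (add T ~q1):
                    T (~(~q1 | q1) <-> q5): β-rule — branch into T ~(~q1 | q1), T q5  //  F ~(~q1 | q1), F q5.
                      branch 2.2.2.1.1.1 (add T ~(~q1 | q1), T q5):
                        T ~(~q1 | q1): α-rule — add F ~q1, F q1.
                        × closes — contains both q1 and ~q1.
                      branch 2.2.2.1.1.2 (add F ~(~q1 | q1), F q5):
                        × closes — contains both q5 and ~q5.
                  branch 2.2.2.1.2 (add T q1):
                    T (~(~q1 | q1) <-> q5): β-rule — branch into T ~(~q1 | q1), T q5  //  F ~(~q1 | q1), F q5.
                      branch 2.2.2.1.2.1 (add T ~(~q1 | q1), T q5):
                        T ~(~q1 | q1): α-rule — add F ~q1, F q1.
                        × closes — contains both q1 and ~q1.
                      branch 2.2.2.1.2.2 (add F ~(~q1 | q1), F q5):
                        × closes — contains both q5 and ~q5.
              branch 2.2.2.2 (add T ~q4):
                × closes — contains both q4 and ~q4.
All 9 branches close.
Every branch closed, so the negation is unsatisfiable and the formula is valid.

Valid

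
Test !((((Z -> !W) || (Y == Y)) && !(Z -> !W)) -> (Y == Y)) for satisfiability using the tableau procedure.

Initial set: {!((((Z -> !W) || (Y == Y)) && !(Z -> !W)) -> (Y == Y))}.
!((((Z -> !W) || (Y == Y)) && !(Z -> !W)) -> (Y == Y)): α-rule — add (((Z -> !W) || (Y == Y)) && !(Z -> !W)), !(Y == Y).
(((Z -> !W) || (Y == Y)) && !(Z -> !W)): α-rule — add ((Z -> !W) || (Y == Y)), !(Z -> !W).
!(Z -> !W): α-rule — add Z, !!W.
!(Y == Y): β-rule — branch into Y, !Y  //  !Y, Y.
  branch 1 (add Y, !Y):
    × closes — contains both Y and !Y.
  branch 2 (add !Y, Y):
    × closes — contains both Y and !Y.
All 2 branches close.
Every branch closed; the formula is unsatisfiable.

Unsatisfiable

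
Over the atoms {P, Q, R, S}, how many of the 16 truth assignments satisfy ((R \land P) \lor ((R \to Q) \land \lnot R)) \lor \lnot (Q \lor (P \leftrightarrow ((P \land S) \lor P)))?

12

Initial set: {T (((R \land P) \lor ((R \to Q) \land \lnot R)) \lor \lnot (Q \lor (P \leftrightarrow ((P \land S) \lor P))))}.
T (((R \land P) \lor ((R \to Q) \land \lnot R)) \lor \lnot (Q \lor (P \leftrightarrow ((P \land S) \lor P)))): β-rule — branch into T ((R \land P) \lor ((R \to Q) \land \lnot R))  //  T \lnot (Q \lor (P \leftrightarrow ((P \land S) \lor P))).
  branch 1 (add T ((R \land P) \lor ((R \to Q) \land \lnot R))):
    T ((R \land P) \lor ((R \to Q) \land \lnot R)): β-rule — branch into T (R \land P)  //  T ((R \to Q) \land \lnot R).
      branch 1.1 (add T (R \land P)):
        T (R \land P): α-rule — add T R, T P.
        ○ open, literals {P=T, R=T}.
      branch 1.2 (add T ((R \to Q) \land \lnot R)):
        T ((R \to Q) \land \lnot R): α-rule — add T (R \to Q), T \lnot R.
        T (R \to Q): β-rule — branch into F R  //  T Q.
          branch 1.2.1 (add F R):
            ○ open, literals {R=F}.
          branch 1.2.2 (add T Q):
            ○ open, literals {Q=T, R=F}.
  branch 2 (add T \lnot (Q \lor (P \leftrightarrow ((P \land S) \lor P)))):
    T \lnot (Q \lor (P \leftrightarrow ((P \land S) \lor P))): α-rule — add F Q, F (P \leftrightarrow ((P \land S) \lor P)).
    F (P \leftrightarrow ((P \land S) \lor P)): β-rule — branch into T P, F ((P \land S) \lor P)  //  F P, T ((P \land S) \lor P).
      branch 2.1 (add T P, F ((P \land S) \lor P)):
        F ((P \land S) \lor P): α-rule — add F (P \land S), F P.
        × closes — contains both P and \lnot P.
      branch 2.2 (add F P, T ((P \land S) \lor P)):
        T ((P \land S) \lor P): β-rule — branch into T (P \land S)  //  T P.
          branch 2.2.1 (add T (P \land S)):
            T (P \land S): α-rule — add T P, T S.
            × closes — contains both P and \lnot P.
          branch 2.2.2 (add T P):
            × closes — contains both P and \lnot P.
3 branches closed, 3 open.
Each open branch fixes some atoms; the unmentioned ones are free. Counting distinct full assignments: branch {P=T, R=T} (Q, S) contributes 4 new; branch {R=F} (P, Q, S) contributes 8 new; branch {Q=T, R=F} (P, S) contributes 0 new. Total: 12.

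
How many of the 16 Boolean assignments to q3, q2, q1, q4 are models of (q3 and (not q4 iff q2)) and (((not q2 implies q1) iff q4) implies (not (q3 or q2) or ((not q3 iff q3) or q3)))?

4

Initial set: {((q3 and (not q4 iff q2)) and (((not q2 implies q1) iff q4) implies (not (q3 or q2) or ((not q3 iff q3) or q3))))}.
((q3 and (not q4 iff q2)) and (((not q2 implies q1) iff q4) implies (not (q3 or q2) or ((not q3 iff q3) or q3)))): α-rule — add (q3 and (not q4 iff q2)), (((not q2 implies q1) iff q4) implies (not (q3 or q2) or ((not q3 iff q3) or q3))).
(q3 and (not q4 iff q2)): α-rule — add q3, (not q4 iff q2).
(((not q2 implies q1) iff q4) implies (not (q3 or q2) or ((not q3 iff q3) or q3))): β-rule — branch into not ((not q2 implies q1) iff q4)  //  (not (q3 or q2) or ((not q3 iff q3) or q3)).
  branch 1 (add not ((not q2 implies q1) iff q4)):
    (not q4 iff q2): β-rule — branch into not q4, q2  //  not not q4, not q2.
      branch 1.1 (add not q4, q2):
        not ((not q2 implies q1) iff q4): β-rule — branch into (not q2 implies q1), not q4  //  not (not q2 implies q1), q4.
          branch 1.1.1 (add (not q2 implies q1), not q4):
            (not q2 implies q1): β-rule — branch into not not q2  //  q1.
              branch 1.1.1.1 (add not not q2):
                ○ open, literals {q2=T, q3=T, q4=F}.
              branch 1.1.1.2 (add q1):
                ○ open, literals {q1=T, q2=T, q3=T, q4=F}.
          branch 1.1.2 (add not (not q2 implies q1), q4):
            × closes — contains both q4 and not q4.
      branch 1.2 (add not not q4, not q2):
        not ((not q2 implies q1) iff q4): β-rule — branch into (not q2 implies q1), not q4  //  not (not q2 implies q1), q4.
          branch 1.2.1 (add (not q2 implies q1), not q4):
            × closes — contains both q4 and not q4.
          branch 1.2.2 (add not (not q2 implies q1), q4):
            not (not q2 implies q1): α-rule — add not q2, not q1.
            ○ open, literals {q1=F, q2=F, q3=T, q4=T}.
  branch 2 (add (not (q3 or q2) or ((not q3 iff q3) or q3))):
    (not q4 iff q2): β-rule — branch into not q4, q2  //  not not q4, not q2.
      branch 2.1 (add not q4, q2):
        (not (q3 or q2) or ((not q3 iff q3) or q3)): β-rule — branch into not (q3 or q2)  //  ((not q3 iff q3) or q3).
          branch 2.1.1 (add not (q3 or q2)):
            not (q3 or q2): α-rule — add not q3, not q2.
            × closes — contains both q3 and not q3.
          branch 2.1.2 (add ((not q3 iff q3) or q3)):
            ((not q3 iff q3) or q3): β-rule — branch into (not q3 iff q3)  //  q3.
              branch 2.1.2.1 (add (not q3 iff q3)):
                (not q3 iff q3): β-rule — branch into not q3, q3  //  not not q3, not q3.
                  branch 2.1.2.1.1 (add not q3, q3):
                    × closes — contains both q3 and not q3.
                  branch 2.1.2.1.2 (add not not q3, not q3):
                    × closes — contains both q3 and not q3.
              branch 2.1.2.2 (add q3):
                ○ open, literals {q2=T, q3=T, q4=F}.
      branch 2.2 (add not not q4, not q2):
        (not (q3 or q2) or ((not q3 iff q3) or q3)): β-rule — branch into not (q3 or q2)  //  ((not q3 iff q3) or q3).
          branch 2.2.1 (add not (q3 or q2)):
            not (q3 or q2): α-rule — add not q3, not q2.
            × closes — contains both q3 and not q3.
          branch 2.2.2 (add ((not q3 iff q3) or q3)):
            ((not q3 iff q3) or q3): β-rule — branch into (not q3 iff q3)  //  q3.
              branch 2.2.2.1 (add (not q3 iff q3)):
                (not q3 iff q3): β-rule — branch into not q3, q3  //  not not q3, not q3.
                  branch 2.2.2.1.1 (add not q3, q3):
                    × closes — contains both q3 and not q3.
                  branch 2.2.2.1.2 (add not not q3, not q3):
                    × closes — contains both q3 and not q3.
              branch 2.2.2.2 (add q3):
                ○ open, literals {q2=F, q3=T, q4=T}.
8 branches closed, 5 open.
Each open branch fixes some atoms; the unmentioned ones are free. Counting distinct full assignments: branch {q2=T, q3=T, q4=F} (q1) contributes 2 new; branch {q1=T, q2=T, q3=T, q4=F} (none free) contributes 0 new; branch {q1=F, q2=F, q3=T, q4=T} (none free) contributes 1 new; branch {q2=T, q3=T, q4=F} (q1) contributes 0 new; branch {q2=F, q3=T, q4=T} (q1) contributes 1 new. Total: 4.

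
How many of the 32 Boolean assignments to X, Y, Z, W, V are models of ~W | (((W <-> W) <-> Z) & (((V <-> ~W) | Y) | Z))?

Initial set: {(~W | (((W <-> W) <-> Z) & (((V <-> ~W) | Y) | Z)))}.
(~W | (((W <-> W) <-> Z) & (((V <-> ~W) | Y) | Z))): β-rule — branch into ~W  //  (((W <-> W) <-> Z) & (((V <-> ~W) | Y) | Z)).
  branch 1 (add ~W):
    ○ open, literals {W=0}.
  branch 2 (add (((W <-> W) <-> Z) & (((V <-> ~W) | Y) | Z))):
    (((W <-> W) <-> Z) & (((V <-> ~W) | Y) | Z)): α-rule — add ((W <-> W) <-> Z), (((V <-> ~W) | Y) | Z).
    ((W <-> W) <-> Z): β-rule — branch into (W <-> W), Z  //  ~(W <-> W), ~Z.
      branch 2.1 (add (W <-> W), Z):
        (((V <-> ~W) | Y) | Z): β-rule — branch into ((V <-> ~W) | Y)  //  Z.
          branch 2.1.1 (add ((V <-> ~W) | Y)):
            (W <-> W): β-rule — branch into W, W  //  ~W, ~W.
              branch 2.1.1.1 (add W, W):
                ((V <-> ~W) | Y): β-rule — branch into (V <-> ~W)  //  Y.
                  branch 2.1.1.1.1 (add (V <-> ~W)):
                    (V <-> ~W): β-rule — branch into V, ~W  //  ~V, ~~W.
                      branch 2.1.1.1.1.1 (add V, ~W):
                        × closes — contains both W and ~W.
                      branch 2.1.1.1.1.2 (add ~V, ~~W):
                        ○ open, literals {V=0, W=1, Z=1}.
                  branch 2.1.1.1.2 (add Y):
                    ○ open, literals {W=1, Y=1, Z=1}.
              branch 2.1.1.2 (add ~W, ~W):
                ((V <-> ~W) | Y): β-rule — branch into (V <-> ~W)  //  Y.
                  branch 2.1.1.2.1 (add (V <-> ~W)):
                    (V <-> ~W): β-rule — branch into V, ~W  //  ~V, ~~W.
                      branch 2.1.1.2.1.1 (add V, ~W):
                        ○ open, literals {V=1, W=0, Z=1}.
                      branch 2.1.1.2.1.2 (add ~V, ~~W):
                        × closes — contains both W and ~W.
                  branch 2.1.1.2.2 (add Y):
                    ○ open, literals {W=0, Y=1, Z=1}.
          branch 2.1.2 (add Z):
            (W <-> W): β-rule — branch into W, W  //  ~W, ~W.
              branch 2.1.2.1 (add W, W):
                ○ open, literals {W=1, Z=1}.
              branch 2.1.2.2 (add ~W, ~W):
                ○ open, literals {W=0, Z=1}.
      branch 2.2 (add ~(W <-> W), ~Z):
        (((V <-> ~W) | Y) | Z): β-rule — branch into ((V <-> ~W) | Y)  //  Z.
          branch 2.2.1 (add ((V <-> ~W) | Y)):
            ~(W <-> W): β-rule — branch into W, ~W  //  ~W, W.
              branch 2.2.1.1 (add W, ~W):
                × closes — contains both W and ~W.
              branch 2.2.1.2 (add ~W, W):
                × closes — contains both W and ~W.
          branch 2.2.2 (add Z):
            × closes — contains both Z and ~Z.
5 branches closed, 7 open.
Each open branch fixes some atoms; the unmentioned ones are free. Counting distinct full assignments: branch {W=0} (X, Y, Z, V) contributes 16 new; branch {V=0, W=1, Z=1} (X, Y) contributes 4 new; branch {W=1, Y=1, Z=1} (X, V) contributes 2 new; branch {V=1, W=0, Z=1} (X, Y) contributes 0 new; branch {W=0, Y=1, Z=1} (X, V) contributes 0 new; branch {W=1, Z=1} (X, Y, V) contributes 2 new; branch {W=0, Z=1} (X, Y, V) contributes 0 new. Total: 24.

24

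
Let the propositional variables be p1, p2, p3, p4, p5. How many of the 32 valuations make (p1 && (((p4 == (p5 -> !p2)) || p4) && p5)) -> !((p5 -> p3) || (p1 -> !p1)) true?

29

Initial set: {((p1 && (((p4 == (p5 -> !p2)) || p4) && p5)) -> !((p5 -> p3) || (p1 -> !p1)))}.
((p1 && (((p4 == (p5 -> !p2)) || p4) && p5)) -> !((p5 -> p3) || (p1 -> !p1))): β-rule — branch into !(p1 && (((p4 == (p5 -> !p2)) || p4) && p5))  //  !((p5 -> p3) || (p1 -> !p1)).
  branch 1 (add !(p1 && (((p4 == (p5 -> !p2)) || p4) && p5))):
    !(p1 && (((p4 == (p5 -> !p2)) || p4) && p5)): β-rule — branch into !p1  //  !(((p4 == (p5 -> !p2)) || p4) && p5).
      branch 1.1 (add !p1):
        ○ open, literals {p1=0}.
      branch 1.2 (add !(((p4 == (p5 -> !p2)) || p4) && p5)):
        !(((p4 == (p5 -> !p2)) || p4) && p5): β-rule — branch into !((p4 == (p5 -> !p2)) || p4)  //  !p5.
          branch 1.2.1 (add !((p4 == (p5 -> !p2)) || p4)):
            !((p4 == (p5 -> !p2)) || p4): α-rule — add !(p4 == (p5 -> !p2)), !p4.
            !(p4 == (p5 -> !p2)): β-rule — branch into p4, !(p5 -> !p2)  //  !p4, (p5 -> !p2).
              branch 1.2.1.1 (add p4, !(p5 -> !p2)):
                × closes — contains both p4 and !p4.
              branch 1.2.1.2 (add !p4, (p5 -> !p2)):
                (p5 -> !p2): β-rule — branch into !p5  //  !p2.
                  branch 1.2.1.2.1 (add !p5):
                    ○ open, literals {p4=0, p5=0}.
                  branch 1.2.1.2.2 (add !p2):
                    ○ open, literals {p2=0, p4=0}.
          branch 1.2.2 (add !p5):
            ○ open, literals {p5=0}.
  branch 2 (add !((p5 -> p3) || (p1 -> !p1))):
    !((p5 -> p3) || (p1 -> !p1)): α-rule — add !(p5 -> p3), !(p1 -> !p1).
    !(p5 -> p3): α-rule — add p5, !p3.
    !(p1 -> !p1): α-rule — add p1, !!p1.
    ○ open, literals {p1=1, p3=0, p5=1}.
1 branch closed, 5 open.
Each open branch fixes some atoms; the unmentioned ones are free. Counting distinct full assignments: branch {p1=0} (p2, p3, p4, p5) contributes 16 new; branch {p4=0, p5=0} (p1, p2, p3) contributes 4 new; branch {p2=0, p4=0} (p1, p3, p5) contributes 2 new; branch {p5=0} (p1, p2, p3, p4) contributes 4 new; branch {p1=1, p3=0, p5=1} (p2, p4) contributes 3 new. Total: 29.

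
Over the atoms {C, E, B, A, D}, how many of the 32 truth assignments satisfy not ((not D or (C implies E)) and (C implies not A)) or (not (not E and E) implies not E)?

20

Initial set: {(not ((not D or (C implies E)) and (C implies not A)) or (not (not E and E) implies not E))}.
(not ((not D or (C implies E)) and (C implies not A)) or (not (not E and E) implies not E)): β-rule — branch into not ((not D or (C implies E)) and (C implies not A))  //  (not (not E and E) implies not E).
  branch 1 (add not ((not D or (C implies E)) and (C implies not A))):
    not ((not D or (C implies E)) and (C implies not A)): β-rule — branch into not (not D or (C implies E))  //  not (C implies not A).
      branch 1.1 (add not (not D or (C implies E))):
        not (not D or (C implies E)): α-rule — add not not D, not (C implies E).
        not (C implies E): α-rule — add C, not E.
        ○ open, literals {C=true, D=true, E=false}.
      branch 1.2 (add not (C implies not A)):
        not (C implies not A): α-rule — add C, not not A.
        ○ open, literals {A=true, C=true}.
  branch 2 (add (not (not E and E) implies not E)):
    (not (not E and E) implies not E): β-rule — branch into not not (not E and E)  //  not E.
      branch 2.1 (add not not (not E and E)):
        not not (not E and E): α-rule — add not E, E.
        × closes — contains both E and not E.
      branch 2.2 (add not E):
        ○ open, literals {E=false}.
1 branch closed, 3 open.
Each open branch fixes some atoms; the unmentioned ones are free. Counting distinct full assignments: branch {C=true, D=true, E=false} (B, A) contributes 4 new; branch {A=true, C=true} (E, B, D) contributes 6 new; branch {E=false} (C, B, A, D) contributes 10 new. Total: 20.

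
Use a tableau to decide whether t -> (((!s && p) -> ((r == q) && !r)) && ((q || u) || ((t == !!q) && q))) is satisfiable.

Satisfiable

Initial set: {(t -> (((!s && p) -> ((r == q) && !r)) && ((q || u) || ((t == !!q) && q))))}.
(t -> (((!s && p) -> ((r == q) && !r)) && ((q || u) || ((t == !!q) && q)))): β-rule — branch into !t  //  (((!s && p) -> ((r == q) && !r)) && ((q || u) || ((t == !!q) && q))).
  branch 1 (add !t):
    ○ open, literals {t=false}.
  branch 2 (add (((!s && p) -> ((r == q) && !r)) && ((q || u) || ((t == !!q) && q)))):
    (((!s && p) -> ((r == q) && !r)) && ((q || u) || ((t == !!q) && q))): α-rule — add ((!s && p) -> ((r == q) && !r)), ((q || u) || ((t == !!q) && q)).
    ((!s && p) -> ((r == q) && !r)): β-rule — branch into !(!s && p)  //  ((r == q) && !r).
      branch 2.1 (add !(!s && p)):
        ((q || u) || ((t == !!q) && q)): β-rule — branch into (q || u)  //  ((t == !!q) && q).
          branch 2.1.1 (add (q || u)):
            !(!s && p): β-rule — branch into !!s  //  !p.
              branch 2.1.1.1 (add !!s):
                (q || u): β-rule — branch into q  //  u.
                  branch 2.1.1.1.1 (add q):
                    ○ open, literals {q=true, s=true}.
                  branch 2.1.1.1.2 (add u):
                    ○ open, literals {s=true, u=true}.
              branch 2.1.1.2 (add !p):
                (q || u): β-rule — branch into q  //  u.
                  branch 2.1.1.2.1 (add q):
                    ○ open, literals {p=false, q=true}.
                  branch 2.1.1.2.2 (add u):
                    ○ open, literals {p=false, u=true}.
          branch 2.1.2 (add ((t == !!q) && q)):
            ((t == !!q) && q): α-rule — add (t == !!q), q.
            !(!s && p): β-rule — branch into !!s  //  !p.
              branch 2.1.2.1 (add !!s):
                (t == !!q): β-rule — branch into t, !!q  //  !t, !!!q.
                  branch 2.1.2.1.1 (add t, !!q):
                    !!q: drop double negation, giving q.
                    ○ open, literals {q=true, s=true, t=true}.
                  branch 2.1.2.1.2 (add !t, !!!q):
                    !!!q: drop double negation, giving !q.
                    × closes — contains both q and !q.
              branch 2.1.2.2 (add !p):
                (t == !!q): β-rule — branch into t, !!q  //  !t, !!!q.
                  branch 2.1.2.2.1 (add t, !!q):
                    !!q: drop double negation, giving q.
                    ○ open, literals {p=false, q=true, t=true}.
                  branch 2.1.2.2.2 (add !t, !!!q):
                    !!!q: drop double negation, giving !q.
                    × closes — contains both q and !q.
      branch 2.2 (add ((r == q) && !r)):
        ((r == q) && !r): α-rule — add (r == q), !r.
        ((q || u) || ((t == !!q) && q)): β-rule — branch into (q || u)  //  ((t == !!q) && q).
          branch 2.2.1 (add (q || u)):
            (r == q): β-rule — branch into r, q  //  !r, !q.
              branch 2.2.1.1 (add r, q):
                × closes — contains both r and !r.
              branch 2.2.1.2 (add !r, !q):
                (q || u): β-rule — branch into q  //  u.
                  branch 2.2.1.2.1 (add q):
                    × closes — contains both q and !q.
                  branch 2.2.1.2.2 (add u):
                    ○ open, literals {q=false, r=false, u=true}.
          branch 2.2.2 (add ((t == !!q) && q)):
            ((t == !!q) && q): α-rule — add (t == !!q), q.
            (r == q): β-rule — branch into r, q  //  !r, !q.
              branch 2.2.2.1 (add r, q):
                × closes — contains both r and !r.
              branch 2.2.2.2 (add !r, !q):
                × closes — contains both q and !q.
6 branches closed, 8 open.
An open branch gives a satisfying assignment: t=false.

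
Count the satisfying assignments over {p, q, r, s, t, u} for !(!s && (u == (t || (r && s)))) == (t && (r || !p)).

Initial set: {T (!(!s && (u == (t || (r && s)))) == (t && (r || !p)))}.
T (!(!s && (u == (t || (r && s)))) == (t && (r || !p))): β-rule — branch into T !(!s && (u == (t || (r && s)))), T (t && (r || !p))  //  F !(!s && (u == (t || (r && s)))), F (t && (r || !p)).
  branch 1 (add T !(!s && (u == (t || (r && s)))), T (t && (r || !p))):
    T (t && (r || !p)): α-rule — add T t, T (r || !p).
    T !(!s && (u == (t || (r && s)))): β-rule — branch into F !s  //  F (u == (t || (r && s))).
      branch 1.1 (add F !s):
        T (r || !p): β-rule — branch into T r  //  T !p.
          branch 1.1.1 (add T r):
            ○ open, literals {r=T, s=T, t=T}.
          branch 1.1.2 (add T !p):
            ○ open, literals {p=F, s=T, t=T}.
      branch 1.2 (add F (u == (t || (r && s)))):
        T (r || !p): β-rule — branch into T r  //  T !p.
          branch 1.2.1 (add T r):
            F (u == (t || (r && s))): β-rule — branch into T u, F (t || (r && s))  //  F u, T (t || (r && s)).
              branch 1.2.1.1 (add T u, F (t || (r && s))):
                F (t || (r && s)): α-rule — add F t, F (r && s).
                × closes — contains both t and !t.
              branch 1.2.1.2 (add F u, T (t || (r && s))):
                T (t || (r && s)): β-rule — branch into T t  //  T (r && s).
                  branch 1.2.1.2.1 (add T t):
                    ○ open, literals {r=T, t=T, u=F}.
                  branch 1.2.1.2.2 (add T (r && s)):
                    T (r && s): α-rule — add T r, T s.
                    ○ open, literals {r=T, s=T, t=T, u=F}.
          branch 1.2.2 (add T !p):
            F (u == (t || (r && s))): β-rule — branch into T u, F (t || (r && s))  //  F u, T (t || (r && s)).
              branch 1.2.2.1 (add T u, F (t || (r && s))):
                F (t || (r && s)): α-rule — add F t, F (r && s).
                × closes — contains both t and !t.
              branch 1.2.2.2 (add F u, T (t || (r && s))):
                T (t || (r && s)): β-rule — branch into T t  //  T (r && s).
                  branch 1.2.2.2.1 (add T t):
                    ○ open, literals {p=F, t=T, u=F}.
                  branch 1.2.2.2.2 (add T (r && s)):
                    T (r && s): α-rule — add T r, T s.
                    ○ open, literals {p=F, r=T, s=T, t=T, u=F}.
  branch 2 (add F !(!s && (u == (t || (r && s)))), F (t && (r || !p))):
    F !(!s && (u == (t || (r && s)))): α-rule — add T !s, T (u == (t || (r && s))).
    F (t && (r || !p)): β-rule — branch into F t  //  F (r || !p).
      branch 2.1 (add F t):
        T (u == (t || (r && s))): β-rule — branch into T u, T (t || (r && s))  //  F u, F (t || (r && s)).
          branch 2.1.1 (add T u, T (t || (r && s))):
            T (t || (r && s)): β-rule — branch into T t  //  T (r && s).
              branch 2.1.1.1 (add T t):
                × closes — contains both t and !t.
              branch 2.1.1.2 (add T (r && s)):
                T (r && s): α-rule — add T r, T s.
                × closes — contains both s and !s.
          branch 2.1.2 (add F u, F (t || (r && s))):
            F (t || (r && s)): α-rule — add F t, F (r && s).
            F (r && s): β-rule — branch into F r  //  F s.
              branch 2.1.2.1 (add F r):
                ○ open, literals {r=F, s=F, t=F, u=F}.
              branch 2.1.2.2 (add F s):
                ○ open, literals {s=F, t=F, u=F}.
      branch 2.2 (add F (r || !p)):
        F (r || !p): α-rule — add F r, F !p.
        T (u == (t || (r && s))): β-rule — branch into T u, T (t || (r && s))  //  F u, F (t || (r && s)).
          branch 2.2.1 (add T u, T (t || (r && s))):
            T (t || (r && s)): β-rule — branch into T t  //  T (r && s).
              branch 2.2.1.1 (add T t):
                ○ open, literals {p=T, r=F, s=F, t=T, u=T}.
              branch 2.2.1.2 (add T (r && s)):
                T (r && s): α-rule — add T r, T s.
                × closes — contains both r and !r.
          branch 2.2.2 (add F u, F (t || (r && s))):
            F (t || (r && s)): α-rule — add F t, F (r && s).
            F (r && s): β-rule — branch into F r  //  F s.
              branch 2.2.2.1 (add F r):
                ○ open, literals {p=T, r=F, s=F, t=F, u=F}.
              branch 2.2.2.2 (add F s):
                ○ open, literals {p=T, r=F, s=F, t=F, u=F}.
5 branches closed, 11 open.
Each open branch fixes some atoms; the unmentioned ones are free. Counting distinct full assignments: branch {r=T, s=T, t=T} (p, q, u) contributes 8 new; branch {p=F, s=T, t=T} (q, r, u) contributes 4 new; branch {r=T, t=T, u=F} (p, q, s) contributes 4 new; branch {r=T, s=T, t=T, u=F} (p, q) contributes 0 new; branch {p=F, t=T, u=F} (q, r, s) contributes 2 new; branch {p=F, r=T, s=T, t=T, u=F} (q) contributes 0 new; branch {r=F, s=F, t=F, u=F} (p, q) contributes 4 new; branch {s=F, t=F, u=F} (p, q, r) contributes 4 new; branch {p=T, r=F, s=F, t=T, u=T} (q) contributes 2 new; branch {p=T, r=F, s=F, t=F, u=F} (q) contributes 0 new; branch {p=T, r=F, s=F, t=F, u=F} (q) contributes 0 new. Total: 28.

28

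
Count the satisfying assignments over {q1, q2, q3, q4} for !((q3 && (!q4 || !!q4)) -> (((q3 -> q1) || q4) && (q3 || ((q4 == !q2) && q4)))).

Initial set: {!((q3 && (!q4 || !!q4)) -> (((q3 -> q1) || q4) && (q3 || ((q4 == !q2) && q4))))}.
!((q3 && (!q4 || !!q4)) -> (((q3 -> q1) || q4) && (q3 || ((q4 == !q2) && q4)))): α-rule — add (q3 && (!q4 || !!q4)), !(((q3 -> q1) || q4) && (q3 || ((q4 == !q2) && q4))).
(q3 && (!q4 || !!q4)): α-rule — add q3, (!q4 || !!q4).
!(((q3 -> q1) || q4) && (q3 || ((q4 == !q2) && q4))): β-rule — branch into !((q3 -> q1) || q4)  //  !(q3 || ((q4 == !q2) && q4)).
  branch 1 (add !((q3 -> q1) || q4)):
    !((q3 -> q1) || q4): α-rule — add !(q3 -> q1), !q4.
    !(q3 -> q1): α-rule — add q3, !q1.
    (!q4 || !!q4): β-rule — branch into !q4  //  !!q4.
      branch 1.1 (add !q4):
        ○ open, literals {q1=F, q3=T, q4=F}.
      branch 1.2 (add !!q4):
        !!q4: drop double negation, giving q4.
        × closes — contains both q4 and !q4.
  branch 2 (add !(q3 || ((q4 == !q2) && q4))):
    !(q3 || ((q4 == !q2) && q4)): α-rule — add !q3, !((q4 == !q2) && q4).
    × closes — contains both q3 and !q3.
2 branches closed, 1 open.
Each open branch fixes some atoms; the unmentioned ones are free. Counting distinct full assignments: branch {q1=F, q3=T, q4=F} (q2) contributes 2 new. Total: 2.

2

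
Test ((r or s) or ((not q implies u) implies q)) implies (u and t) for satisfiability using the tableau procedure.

Initial set: {(((r or s) or ((not q implies u) implies q)) implies (u and t))}.
(((r or s) or ((not q implies u) implies q)) implies (u and t)): β-rule — branch into not ((r or s) or ((not q implies u) implies q))  //  (u and t).
  branch 1 (add not ((r or s) or ((not q implies u) implies q))):
    not ((r or s) or ((not q implies u) implies q)): α-rule — add not (r or s), not ((not q implies u) implies q).
    not (r or s): α-rule — add not r, not s.
    not ((not q implies u) implies q): α-rule — add (not q implies u), not q.
    (not q implies u): β-rule — branch into not not q  //  u.
      branch 1.1 (add not not q):
        × closes — contains both q and not q.
      branch 1.2 (add u):
        ○ open, literals {q=0, r=0, s=0, u=1}.
  branch 2 (add (u and t)):
    (u and t): α-rule — add u, t.
    ○ open, literals {t=1, u=1}.
1 branch closed, 2 open.
An open branch gives a satisfying assignment: q=0, r=0, s=0, u=1.

Satisfiable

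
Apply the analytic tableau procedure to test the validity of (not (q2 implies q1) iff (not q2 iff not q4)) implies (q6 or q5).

Not valid

Assume the negation and expand:
Initial set: {not ((not (q2 implies q1) iff (not q2 iff not q4)) implies (q6 or q5))}.
not ((not (q2 implies q1) iff (not q2 iff not q4)) implies (q6 or q5)): α-rule — add (not (q2 implies q1) iff (not q2 iff not q4)), not (q6 or q5).
not (q6 or q5): α-rule — add not q6, not q5.
(not (q2 implies q1) iff (not q2 iff not q4)): β-rule — branch into not (q2 implies q1), (not q2 iff not q4)  //  not not (q2 implies q1), not (not q2 iff not q4).
  branch 1 (add not (q2 implies q1), (not q2 iff not q4)):
    not (q2 implies q1): α-rule — add q2, not q1.
    (not q2 iff not q4): β-rule — branch into not q2, not q4  //  not not q2, not not q4.
      branch 1.1 (add not q2, not q4):
        × closes — contains both q2 and not q2.
      branch 1.2 (add not not q2, not not q4):
        ○ open, literals {q1=F, q2=T, q4=T, q5=F, q6=F}.
  branch 2 (add not not (q2 implies q1), not (not q2 iff not q4)):
    not not (q2 implies q1): β-rule — branch into not q2  //  q1.
      branch 2.1 (add not q2):
        not (not q2 iff not q4): β-rule — branch into not q2, not not q4  //  not not q2, not q4.
          branch 2.1.1 (add not q2, not not q4):
            ○ open, literals {q2=F, q4=T, q5=F, q6=F}.
          branch 2.1.2 (add not not q2, not q4):
            × closes — contains both q2 and not q2.
      branch 2.2 (add q1):
        not (not q2 iff not q4): β-rule — branch into not q2, not not q4  //  not not q2, not q4.
          branch 2.2.1 (add not q2, not not q4):
            ○ open, literals {q1=T, q2=F, q4=T, q5=F, q6=F}.
          branch 2.2.2 (add not not q2, not q4):
            ○ open, literals {q1=T, q2=T, q4=F, q5=F, q6=F}.
2 branches closed, 4 open.
An open branch gives a countermodel: q1=F, q2=T, q4=T, q5=F, q6=F (unmentioned atoms arbitrary); under it the original formula is false.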